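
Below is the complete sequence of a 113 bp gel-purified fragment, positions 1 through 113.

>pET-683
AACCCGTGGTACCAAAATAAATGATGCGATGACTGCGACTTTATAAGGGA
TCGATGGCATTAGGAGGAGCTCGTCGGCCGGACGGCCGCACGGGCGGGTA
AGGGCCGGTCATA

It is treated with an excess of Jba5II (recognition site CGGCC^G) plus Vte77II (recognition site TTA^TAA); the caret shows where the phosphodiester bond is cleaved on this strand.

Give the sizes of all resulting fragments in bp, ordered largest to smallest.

43, 36, 26, 8 bp

Jba5II sites (CGGCCG) start at positions 75, 83.
Jba5II cuts after base 5 of each site (before the last base), so after positions 79, 87.
The Vte77II site (TTATAA) starts at position 41.
Vte77II cuts after base 3 of each site, so after position 43.
Combined cut positions: 43, 79, 87.
Linear molecule, 3 cuts → 4 fragments:
  1–43 → 43 bp
  44–79 → 36 bp
  80–87 → 8 bp
  88–113 → 26 bp
Sorted largest to smallest: 43, 36, 26, 8 bp.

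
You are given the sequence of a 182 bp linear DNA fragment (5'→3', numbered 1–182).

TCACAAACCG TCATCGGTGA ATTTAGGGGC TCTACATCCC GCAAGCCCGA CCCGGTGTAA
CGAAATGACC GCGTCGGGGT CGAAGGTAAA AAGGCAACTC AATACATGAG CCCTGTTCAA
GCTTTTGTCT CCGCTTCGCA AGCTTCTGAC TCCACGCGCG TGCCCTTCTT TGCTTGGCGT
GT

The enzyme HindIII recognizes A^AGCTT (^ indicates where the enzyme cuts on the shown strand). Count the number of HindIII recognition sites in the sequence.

2

AAGCTT occurs starting at positions 119, 140.
HindIII cuts at 2 sites.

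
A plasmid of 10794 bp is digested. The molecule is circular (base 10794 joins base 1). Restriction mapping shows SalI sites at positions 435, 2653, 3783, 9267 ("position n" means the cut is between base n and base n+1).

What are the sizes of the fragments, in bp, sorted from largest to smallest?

5484, 2218, 1962, 1130 bp

Circular molecule, 4 cuts → 4 fragments:
  2653 − 435 = 2218 bp
  3783 − 2653 = 1130 bp
  9267 − 3783 = 5484 bp
  wrap: 10794 − 9267 + 435 = 1962 bp
Sorted largest to smallest: 5484, 2218, 1962, 1130 bp.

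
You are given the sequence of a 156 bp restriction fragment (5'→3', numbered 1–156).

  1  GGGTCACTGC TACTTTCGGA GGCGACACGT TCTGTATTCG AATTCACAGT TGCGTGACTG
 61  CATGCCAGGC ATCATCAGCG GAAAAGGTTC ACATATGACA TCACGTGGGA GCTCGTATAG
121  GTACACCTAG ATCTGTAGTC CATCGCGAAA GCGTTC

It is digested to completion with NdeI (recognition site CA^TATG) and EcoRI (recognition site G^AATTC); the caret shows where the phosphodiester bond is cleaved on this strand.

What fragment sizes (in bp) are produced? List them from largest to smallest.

The NdeI site (CATATG) starts at position 92.
NdeI cuts after base 2 of each site, so after position 93.
The EcoRI site (GAATTC) starts at position 40.
EcoRI cuts after the first base of each site, so after position 40.
Combined cut positions: 40, 93.
Linear molecule, 2 cuts → 3 fragments:
  1–40 → 40 bp
  41–93 → 53 bp
  94–156 → 63 bp
Sorted largest to smallest: 63, 53, 40 bp.

63, 53, 40 bp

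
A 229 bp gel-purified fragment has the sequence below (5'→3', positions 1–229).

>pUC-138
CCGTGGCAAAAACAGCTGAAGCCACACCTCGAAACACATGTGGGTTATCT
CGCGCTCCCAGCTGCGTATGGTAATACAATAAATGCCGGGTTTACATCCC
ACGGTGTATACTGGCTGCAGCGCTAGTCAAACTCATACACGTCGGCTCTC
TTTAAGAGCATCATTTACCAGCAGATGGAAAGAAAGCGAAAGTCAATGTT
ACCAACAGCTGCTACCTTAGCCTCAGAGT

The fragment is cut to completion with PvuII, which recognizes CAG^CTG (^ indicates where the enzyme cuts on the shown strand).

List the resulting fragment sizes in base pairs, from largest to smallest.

147, 46, 21, 15 bp

PvuII sites (CAGCTG) start at positions 13, 59, 206.
PvuII cuts after base 3 of each site, so after positions 15, 61, 208.
Linear molecule, 3 cuts → 4 fragments:
  1–15 → 15 bp
  16–61 → 46 bp
  62–208 → 147 bp
  209–229 → 21 bp
Sorted largest to smallest: 147, 46, 21, 15 bp.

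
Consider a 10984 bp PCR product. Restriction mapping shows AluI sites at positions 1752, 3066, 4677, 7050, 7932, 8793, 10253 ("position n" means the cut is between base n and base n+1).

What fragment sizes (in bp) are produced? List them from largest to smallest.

2373, 1752, 1611, 1460, 1314, 882, 861, 731 bp

Linear molecule, 7 cuts → 8 fragments:
  1752 − 0 = 1752 bp
  3066 − 1752 = 1314 bp
  4677 − 3066 = 1611 bp
  7050 − 4677 = 2373 bp
  7932 − 7050 = 882 bp
  8793 − 7932 = 861 bp
  10253 − 8793 = 1460 bp
  10984 − 10253 = 731 bp
Sorted largest to smallest: 2373, 1752, 1611, 1460, 1314, 882, 861, 731 bp.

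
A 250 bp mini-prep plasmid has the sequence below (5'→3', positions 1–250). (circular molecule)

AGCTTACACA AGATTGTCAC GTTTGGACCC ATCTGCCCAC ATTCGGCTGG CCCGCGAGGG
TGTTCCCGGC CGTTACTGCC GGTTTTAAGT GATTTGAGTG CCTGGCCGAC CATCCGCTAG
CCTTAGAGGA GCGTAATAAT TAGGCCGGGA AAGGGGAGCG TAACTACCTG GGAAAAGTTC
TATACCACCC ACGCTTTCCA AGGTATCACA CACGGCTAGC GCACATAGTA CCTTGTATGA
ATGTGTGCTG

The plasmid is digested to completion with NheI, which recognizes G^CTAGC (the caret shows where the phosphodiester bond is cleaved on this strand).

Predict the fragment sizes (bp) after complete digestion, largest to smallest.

NheI sites (GCTAGC) start at positions 116, 215.
NheI cuts after the first base of each site, so after positions 116, 215.
Circular molecule, 2 cuts → 2 fragments:
  117–215 → 99 bp
  216–250 then 1–116 → 35 + 116 = 151 bp
Sorted largest to smallest: 151, 99 bp.

151, 99 bp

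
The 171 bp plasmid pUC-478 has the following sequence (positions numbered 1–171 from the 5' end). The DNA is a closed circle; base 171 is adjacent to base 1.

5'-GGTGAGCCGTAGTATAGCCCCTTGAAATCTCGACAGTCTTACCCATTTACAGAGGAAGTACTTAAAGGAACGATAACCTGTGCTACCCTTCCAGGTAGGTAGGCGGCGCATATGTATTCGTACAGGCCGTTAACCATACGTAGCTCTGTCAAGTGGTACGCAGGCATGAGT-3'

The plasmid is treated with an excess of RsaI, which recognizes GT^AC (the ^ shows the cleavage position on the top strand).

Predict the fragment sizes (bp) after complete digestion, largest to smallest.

73, 62, 36 bp

RsaI sites (GTAC) start at positions 58, 120, 156.
RsaI cuts after base 2 of each site, so after positions 59, 121, 157.
Circular molecule, 3 cuts → 3 fragments:
  60–121 → 62 bp
  122–157 → 36 bp
  158–171 then 1–59 → 14 + 59 = 73 bp
Sorted largest to smallest: 73, 62, 36 bp.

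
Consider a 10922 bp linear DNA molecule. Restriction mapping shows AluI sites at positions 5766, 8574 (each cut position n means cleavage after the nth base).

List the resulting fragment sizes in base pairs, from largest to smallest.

Linear molecule, 2 cuts → 3 fragments:
  5766 − 0 = 5766 bp
  8574 − 5766 = 2808 bp
  10922 − 8574 = 2348 bp
Sorted largest to smallest: 5766, 2808, 2348 bp.

5766, 2808, 2348 bp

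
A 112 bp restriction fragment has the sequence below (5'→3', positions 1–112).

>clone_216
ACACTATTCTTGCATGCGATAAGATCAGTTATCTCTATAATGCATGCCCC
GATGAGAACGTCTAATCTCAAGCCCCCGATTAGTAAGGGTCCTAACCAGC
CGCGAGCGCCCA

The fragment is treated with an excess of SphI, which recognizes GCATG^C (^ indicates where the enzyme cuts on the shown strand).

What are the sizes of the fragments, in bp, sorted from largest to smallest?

SphI sites (GCATGC) start at positions 12, 42.
SphI cuts after base 5 of each site (before the last base), so after positions 16, 46.
Linear molecule, 2 cuts → 3 fragments:
  1–16 → 16 bp
  17–46 → 30 bp
  47–112 → 66 bp
Sorted largest to smallest: 66, 30, 16 bp.

66, 30, 16 bp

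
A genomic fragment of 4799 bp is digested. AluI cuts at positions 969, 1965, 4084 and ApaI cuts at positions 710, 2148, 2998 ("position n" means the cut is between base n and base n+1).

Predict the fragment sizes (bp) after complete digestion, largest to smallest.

Combined cut positions (sorted): 710, 969, 1965, 2148, 2998, 4084.
Linear molecule, 6 cuts → 7 fragments:
  710 − 0 = 710 bp
  969 − 710 = 259 bp
  1965 − 969 = 996 bp
  2148 − 1965 = 183 bp
  2998 − 2148 = 850 bp
  4084 − 2998 = 1086 bp
  4799 − 4084 = 715 bp
Sorted largest to smallest: 1086, 996, 850, 715, 710, 259, 183 bp.

1086, 996, 850, 715, 710, 259, 183 bp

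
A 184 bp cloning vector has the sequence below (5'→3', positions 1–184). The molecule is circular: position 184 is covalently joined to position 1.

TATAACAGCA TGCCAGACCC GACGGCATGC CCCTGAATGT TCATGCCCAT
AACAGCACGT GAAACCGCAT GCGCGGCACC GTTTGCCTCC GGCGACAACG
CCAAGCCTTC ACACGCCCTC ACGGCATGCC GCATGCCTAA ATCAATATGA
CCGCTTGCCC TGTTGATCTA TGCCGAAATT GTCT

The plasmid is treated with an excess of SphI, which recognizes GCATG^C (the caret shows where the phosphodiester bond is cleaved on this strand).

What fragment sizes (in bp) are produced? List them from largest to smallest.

SphI sites (GCATGC) start at positions 8, 25, 67, 124, 131.
SphI cuts after base 5 of each site (before the last base), so after positions 12, 29, 71, 128, 135.
Circular molecule, 5 cuts → 5 fragments:
  13–29 → 17 bp
  30–71 → 42 bp
  72–128 → 57 bp
  129–135 → 7 bp
  136–184 then 1–12 → 49 + 12 = 61 bp
Sorted largest to smallest: 61, 57, 42, 17, 7 bp.

61, 57, 42, 17, 7 bp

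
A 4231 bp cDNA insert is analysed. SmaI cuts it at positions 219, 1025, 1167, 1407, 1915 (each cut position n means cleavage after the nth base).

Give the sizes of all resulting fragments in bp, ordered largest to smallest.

2316, 806, 508, 240, 219, 142 bp

Linear molecule, 5 cuts → 6 fragments:
  219 − 0 = 219 bp
  1025 − 219 = 806 bp
  1167 − 1025 = 142 bp
  1407 − 1167 = 240 bp
  1915 − 1407 = 508 bp
  4231 − 1915 = 2316 bp
Sorted largest to smallest: 2316, 806, 508, 240, 219, 142 bp.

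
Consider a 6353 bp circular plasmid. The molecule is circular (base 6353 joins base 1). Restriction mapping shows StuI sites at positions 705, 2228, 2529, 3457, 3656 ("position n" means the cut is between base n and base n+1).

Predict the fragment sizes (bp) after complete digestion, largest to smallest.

3402, 1523, 928, 301, 199 bp

Circular molecule, 5 cuts → 5 fragments:
  2228 − 705 = 1523 bp
  2529 − 2228 = 301 bp
  3457 − 2529 = 928 bp
  3656 − 3457 = 199 bp
  wrap: 6353 − 3656 + 705 = 3402 bp
Sorted largest to smallest: 3402, 1523, 928, 301, 199 bp.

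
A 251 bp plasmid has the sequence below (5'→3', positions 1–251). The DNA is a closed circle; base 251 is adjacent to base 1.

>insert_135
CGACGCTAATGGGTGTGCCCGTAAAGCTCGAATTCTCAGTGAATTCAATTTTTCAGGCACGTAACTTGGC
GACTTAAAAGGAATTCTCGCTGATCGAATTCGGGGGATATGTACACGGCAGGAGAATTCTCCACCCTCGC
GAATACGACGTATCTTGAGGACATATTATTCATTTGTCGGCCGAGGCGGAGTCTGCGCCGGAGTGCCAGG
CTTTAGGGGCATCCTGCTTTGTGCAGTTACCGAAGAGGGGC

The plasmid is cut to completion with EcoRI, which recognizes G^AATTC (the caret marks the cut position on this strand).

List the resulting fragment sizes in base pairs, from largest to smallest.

EcoRI sites (GAATTC) start at positions 30, 41, 81, 96, 124.
EcoRI cuts after the first base of each site, so after positions 30, 41, 81, 96, 124.
Circular molecule, 5 cuts → 5 fragments:
  31–41 → 11 bp
  42–81 → 40 bp
  82–96 → 15 bp
  97–124 → 28 bp
  125–251 then 1–30 → 127 + 30 = 157 bp
Sorted largest to smallest: 157, 40, 28, 15, 11 bp.

157, 40, 28, 15, 11 bp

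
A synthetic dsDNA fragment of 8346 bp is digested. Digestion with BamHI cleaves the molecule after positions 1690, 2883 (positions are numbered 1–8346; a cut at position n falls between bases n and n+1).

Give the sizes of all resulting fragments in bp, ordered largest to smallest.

5463, 1690, 1193 bp

Linear molecule, 2 cuts → 3 fragments:
  1690 − 0 = 1690 bp
  2883 − 1690 = 1193 bp
  8346 − 2883 = 5463 bp
Sorted largest to smallest: 5463, 1690, 1193 bp.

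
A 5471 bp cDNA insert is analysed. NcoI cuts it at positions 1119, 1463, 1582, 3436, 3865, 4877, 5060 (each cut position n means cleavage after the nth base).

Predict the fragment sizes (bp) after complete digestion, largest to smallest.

Linear molecule, 7 cuts → 8 fragments:
  1119 − 0 = 1119 bp
  1463 − 1119 = 344 bp
  1582 − 1463 = 119 bp
  3436 − 1582 = 1854 bp
  3865 − 3436 = 429 bp
  4877 − 3865 = 1012 bp
  5060 − 4877 = 183 bp
  5471 − 5060 = 411 bp
Sorted largest to smallest: 1854, 1119, 1012, 429, 411, 344, 183, 119 bp.

1854, 1119, 1012, 429, 411, 344, 183, 119 bp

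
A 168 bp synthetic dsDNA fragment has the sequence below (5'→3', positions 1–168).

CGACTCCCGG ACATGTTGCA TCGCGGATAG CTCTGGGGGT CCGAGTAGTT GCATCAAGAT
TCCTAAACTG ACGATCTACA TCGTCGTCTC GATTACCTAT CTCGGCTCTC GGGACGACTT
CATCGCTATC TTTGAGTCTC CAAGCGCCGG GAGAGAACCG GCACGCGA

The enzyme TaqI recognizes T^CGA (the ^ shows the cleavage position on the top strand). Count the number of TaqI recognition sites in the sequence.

1

TCGA occurs starting at position 89.
TaqI cuts at 1 site.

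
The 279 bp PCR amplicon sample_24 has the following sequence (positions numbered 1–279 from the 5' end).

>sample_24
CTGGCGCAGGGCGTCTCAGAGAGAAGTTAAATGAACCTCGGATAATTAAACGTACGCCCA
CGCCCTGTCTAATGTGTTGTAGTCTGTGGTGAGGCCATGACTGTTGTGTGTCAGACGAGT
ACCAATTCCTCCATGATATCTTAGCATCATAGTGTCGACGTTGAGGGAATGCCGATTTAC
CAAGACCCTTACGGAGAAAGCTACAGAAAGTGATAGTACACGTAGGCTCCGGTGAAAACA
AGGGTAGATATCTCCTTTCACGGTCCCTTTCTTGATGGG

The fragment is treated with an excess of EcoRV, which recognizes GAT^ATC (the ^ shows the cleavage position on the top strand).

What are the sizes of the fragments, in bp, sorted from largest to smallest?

EcoRV sites (GATATC) start at positions 135, 247.
EcoRV cuts after base 3 of each site, so after positions 137, 249.
Linear molecule, 2 cuts → 3 fragments:
  1–137 → 137 bp
  138–249 → 112 bp
  250–279 → 30 bp
Sorted largest to smallest: 137, 112, 30 bp.

137, 112, 30 bp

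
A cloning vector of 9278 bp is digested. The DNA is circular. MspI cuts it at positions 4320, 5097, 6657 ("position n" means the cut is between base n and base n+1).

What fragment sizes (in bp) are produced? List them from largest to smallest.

Circular molecule, 3 cuts → 3 fragments:
  5097 − 4320 = 777 bp
  6657 − 5097 = 1560 bp
  wrap: 9278 − 6657 + 4320 = 6941 bp
Sorted largest to smallest: 6941, 1560, 777 bp.

6941, 1560, 777 bp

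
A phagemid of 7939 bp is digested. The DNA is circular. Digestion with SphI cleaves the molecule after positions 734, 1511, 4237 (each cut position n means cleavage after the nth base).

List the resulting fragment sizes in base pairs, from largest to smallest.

4436, 2726, 777 bp

Circular molecule, 3 cuts → 3 fragments:
  1511 − 734 = 777 bp
  4237 − 1511 = 2726 bp
  wrap: 7939 − 4237 + 734 = 4436 bp
Sorted largest to smallest: 4436, 2726, 777 bp.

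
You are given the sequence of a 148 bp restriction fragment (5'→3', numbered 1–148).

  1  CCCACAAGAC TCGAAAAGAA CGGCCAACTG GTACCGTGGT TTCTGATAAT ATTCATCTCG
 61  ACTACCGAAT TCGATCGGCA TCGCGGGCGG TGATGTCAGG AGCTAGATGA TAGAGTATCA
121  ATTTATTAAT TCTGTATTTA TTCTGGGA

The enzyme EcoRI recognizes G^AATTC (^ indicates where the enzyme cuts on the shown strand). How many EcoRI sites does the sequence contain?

1

GAATTC occurs starting at position 67.
EcoRI cuts at 1 site.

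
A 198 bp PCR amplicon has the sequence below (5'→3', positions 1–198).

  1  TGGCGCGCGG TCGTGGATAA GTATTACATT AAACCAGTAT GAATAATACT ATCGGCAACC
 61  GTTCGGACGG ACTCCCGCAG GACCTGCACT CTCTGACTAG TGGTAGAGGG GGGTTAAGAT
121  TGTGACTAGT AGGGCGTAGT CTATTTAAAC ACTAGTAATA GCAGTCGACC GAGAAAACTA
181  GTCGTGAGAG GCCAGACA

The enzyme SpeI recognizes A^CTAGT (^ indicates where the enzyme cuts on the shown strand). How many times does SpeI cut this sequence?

ACTAGT occurs starting at positions 96, 125, 151, 177.
SpeI cuts at 4 sites.

4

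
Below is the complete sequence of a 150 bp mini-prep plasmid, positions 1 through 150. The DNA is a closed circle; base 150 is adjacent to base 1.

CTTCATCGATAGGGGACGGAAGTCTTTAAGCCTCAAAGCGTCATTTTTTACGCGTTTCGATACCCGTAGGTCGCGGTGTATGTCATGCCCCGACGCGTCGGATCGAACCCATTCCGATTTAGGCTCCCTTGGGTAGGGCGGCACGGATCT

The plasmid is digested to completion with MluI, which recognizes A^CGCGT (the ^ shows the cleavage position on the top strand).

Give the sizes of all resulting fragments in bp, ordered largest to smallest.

MluI sites (ACGCGT) start at positions 50, 93.
MluI cuts after the first base of each site, so after positions 50, 93.
Circular molecule, 2 cuts → 2 fragments:
  51–93 → 43 bp
  94–150 then 1–50 → 57 + 50 = 107 bp
Sorted largest to smallest: 107, 43 bp.

107, 43 bp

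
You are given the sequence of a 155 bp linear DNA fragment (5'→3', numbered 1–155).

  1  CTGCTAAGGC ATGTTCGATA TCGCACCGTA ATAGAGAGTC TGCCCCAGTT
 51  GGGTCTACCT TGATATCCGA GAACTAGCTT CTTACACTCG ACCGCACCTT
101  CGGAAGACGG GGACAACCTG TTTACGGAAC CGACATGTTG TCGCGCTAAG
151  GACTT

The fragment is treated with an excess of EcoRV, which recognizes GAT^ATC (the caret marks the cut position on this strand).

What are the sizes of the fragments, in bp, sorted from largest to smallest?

EcoRV sites (GATATC) start at positions 17, 62.
EcoRV cuts after base 3 of each site, so after positions 19, 64.
Linear molecule, 2 cuts → 3 fragments:
  1–19 → 19 bp
  20–64 → 45 bp
  65–155 → 91 bp
Sorted largest to smallest: 91, 45, 19 bp.

91, 45, 19 bp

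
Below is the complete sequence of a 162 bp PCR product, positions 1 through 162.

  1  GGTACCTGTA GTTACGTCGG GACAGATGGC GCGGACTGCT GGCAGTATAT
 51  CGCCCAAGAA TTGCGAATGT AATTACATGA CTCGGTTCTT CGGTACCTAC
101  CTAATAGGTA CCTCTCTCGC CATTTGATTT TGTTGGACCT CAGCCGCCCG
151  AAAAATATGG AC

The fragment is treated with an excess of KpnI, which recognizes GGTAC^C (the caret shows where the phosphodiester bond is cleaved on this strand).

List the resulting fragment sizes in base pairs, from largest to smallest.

91, 51, 15, 5 bp

KpnI sites (GGTACC) start at positions 1, 92, 107.
KpnI cuts after base 5 of each site (before the last base), so after positions 5, 96, 111.
Linear molecule, 3 cuts → 4 fragments:
  1–5 → 5 bp
  6–96 → 91 bp
  97–111 → 15 bp
  112–162 → 51 bp
Sorted largest to smallest: 91, 51, 15, 5 bp.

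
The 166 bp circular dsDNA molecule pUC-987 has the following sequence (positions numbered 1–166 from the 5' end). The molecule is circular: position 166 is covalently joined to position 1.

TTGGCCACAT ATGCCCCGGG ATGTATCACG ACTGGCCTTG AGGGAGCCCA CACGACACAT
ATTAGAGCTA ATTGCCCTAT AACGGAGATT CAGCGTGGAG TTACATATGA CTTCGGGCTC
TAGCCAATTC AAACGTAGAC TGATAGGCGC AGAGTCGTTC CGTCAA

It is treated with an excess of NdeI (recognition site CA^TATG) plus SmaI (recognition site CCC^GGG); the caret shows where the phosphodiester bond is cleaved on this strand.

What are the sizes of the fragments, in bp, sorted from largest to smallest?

NdeI sites (CATATG) start at positions 8, 104.
NdeI cuts after base 2 of each site, so after positions 9, 105.
The SmaI site (CCCGGG) starts at position 15.
SmaI cuts after base 3 of each site, so after position 17.
Combined cut positions: 9, 17, 105.
Circular molecule, 3 cuts → 3 fragments:
  10–17 → 8 bp
  18–105 → 88 bp
  106–166 then 1–9 → 61 + 9 = 70 bp
Sorted largest to smallest: 88, 70, 8 bp.

88, 70, 8 bp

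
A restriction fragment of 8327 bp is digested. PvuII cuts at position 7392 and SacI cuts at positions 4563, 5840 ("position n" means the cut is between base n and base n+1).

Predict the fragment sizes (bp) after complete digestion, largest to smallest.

Combined cut positions (sorted): 4563, 5840, 7392.
Linear molecule, 3 cuts → 4 fragments:
  4563 − 0 = 4563 bp
  5840 − 4563 = 1277 bp
  7392 − 5840 = 1552 bp
  8327 − 7392 = 935 bp
Sorted largest to smallest: 4563, 1552, 1277, 935 bp.

4563, 1552, 1277, 935 bp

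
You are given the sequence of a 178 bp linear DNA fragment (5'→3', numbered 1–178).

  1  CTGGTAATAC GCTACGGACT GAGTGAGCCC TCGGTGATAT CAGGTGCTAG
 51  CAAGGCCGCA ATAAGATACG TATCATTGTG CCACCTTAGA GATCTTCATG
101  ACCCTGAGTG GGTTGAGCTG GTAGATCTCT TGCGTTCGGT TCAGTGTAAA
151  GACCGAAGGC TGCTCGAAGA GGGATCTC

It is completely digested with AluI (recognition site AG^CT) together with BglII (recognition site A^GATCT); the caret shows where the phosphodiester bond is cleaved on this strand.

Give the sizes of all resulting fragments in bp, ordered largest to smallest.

90, 55, 27, 6 bp

The AluI site (AGCT) starts at position 116.
AluI cuts after base 2 of each site, so after position 117.
BglII sites (AGATCT) start at positions 90, 123.
BglII cuts after the first base of each site, so after positions 90, 123.
Combined cut positions: 90, 117, 123.
Linear molecule, 3 cuts → 4 fragments:
  1–90 → 90 bp
  91–117 → 27 bp
  118–123 → 6 bp
  124–178 → 55 bp
Sorted largest to smallest: 90, 55, 27, 6 bp.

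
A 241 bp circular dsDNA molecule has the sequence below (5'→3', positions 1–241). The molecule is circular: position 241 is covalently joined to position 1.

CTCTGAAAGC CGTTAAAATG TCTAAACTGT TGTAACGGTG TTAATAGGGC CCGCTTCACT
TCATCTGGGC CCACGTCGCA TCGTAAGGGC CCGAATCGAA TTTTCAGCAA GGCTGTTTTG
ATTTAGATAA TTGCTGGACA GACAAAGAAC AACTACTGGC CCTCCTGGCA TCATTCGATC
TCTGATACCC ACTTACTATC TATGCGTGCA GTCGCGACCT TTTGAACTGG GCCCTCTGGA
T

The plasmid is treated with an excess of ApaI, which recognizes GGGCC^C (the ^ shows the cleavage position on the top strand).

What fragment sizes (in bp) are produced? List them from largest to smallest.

142, 59, 20, 20 bp

ApaI sites (GGGCCC) start at positions 47, 67, 87, 229.
ApaI cuts after base 5 of each site (before the last base), so after positions 51, 71, 91, 233.
Circular molecule, 4 cuts → 4 fragments:
  52–71 → 20 bp
  72–91 → 20 bp
  92–233 → 142 bp
  234–241 then 1–51 → 8 + 51 = 59 bp
Sorted largest to smallest: 142, 59, 20, 20 bp.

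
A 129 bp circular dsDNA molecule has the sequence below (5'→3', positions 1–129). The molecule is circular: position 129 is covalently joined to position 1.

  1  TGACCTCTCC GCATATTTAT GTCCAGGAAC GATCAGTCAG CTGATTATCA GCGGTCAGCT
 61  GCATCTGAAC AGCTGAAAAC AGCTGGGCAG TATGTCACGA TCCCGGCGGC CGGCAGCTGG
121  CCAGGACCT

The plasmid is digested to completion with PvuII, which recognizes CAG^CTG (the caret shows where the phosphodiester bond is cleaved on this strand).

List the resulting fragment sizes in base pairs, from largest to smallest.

53, 34, 18, 14, 10 bp

PvuII sites (CAGCTG) start at positions 38, 56, 70, 80, 114.
PvuII cuts after base 3 of each site, so after positions 40, 58, 72, 82, 116.
Circular molecule, 5 cuts → 5 fragments:
  41–58 → 18 bp
  59–72 → 14 bp
  73–82 → 10 bp
  83–116 → 34 bp
  117–129 then 1–40 → 13 + 40 = 53 bp
Sorted largest to smallest: 53, 34, 18, 14, 10 bp.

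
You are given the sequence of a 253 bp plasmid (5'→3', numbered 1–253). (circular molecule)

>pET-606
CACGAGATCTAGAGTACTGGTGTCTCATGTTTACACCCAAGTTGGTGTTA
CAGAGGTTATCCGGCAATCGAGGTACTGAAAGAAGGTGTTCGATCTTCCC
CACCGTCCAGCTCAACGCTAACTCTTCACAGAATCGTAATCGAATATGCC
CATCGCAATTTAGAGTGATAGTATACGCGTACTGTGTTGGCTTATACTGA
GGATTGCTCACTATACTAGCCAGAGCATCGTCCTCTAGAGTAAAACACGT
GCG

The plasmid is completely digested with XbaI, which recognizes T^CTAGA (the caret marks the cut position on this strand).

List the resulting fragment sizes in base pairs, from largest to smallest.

226, 27 bp

XbaI sites (TCTAGA) start at positions 8, 234.
XbaI cuts after the first base of each site, so after positions 8, 234.
Circular molecule, 2 cuts → 2 fragments:
  9–234 → 226 bp
  235–253 then 1–8 → 19 + 8 = 27 bp
Sorted largest to smallest: 226, 27 bp.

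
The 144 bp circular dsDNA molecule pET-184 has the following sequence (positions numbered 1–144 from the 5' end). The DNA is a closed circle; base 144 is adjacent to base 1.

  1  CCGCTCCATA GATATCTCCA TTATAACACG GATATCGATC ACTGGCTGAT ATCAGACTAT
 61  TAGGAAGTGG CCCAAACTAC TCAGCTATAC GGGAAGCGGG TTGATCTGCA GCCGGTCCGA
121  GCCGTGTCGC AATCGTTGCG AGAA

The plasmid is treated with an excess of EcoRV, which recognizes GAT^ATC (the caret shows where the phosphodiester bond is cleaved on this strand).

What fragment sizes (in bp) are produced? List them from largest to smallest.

EcoRV sites (GATATC) start at positions 11, 31, 48.
EcoRV cuts after base 3 of each site, so after positions 13, 33, 50.
Circular molecule, 3 cuts → 3 fragments:
  14–33 → 20 bp
  34–50 → 17 bp
  51–144 then 1–13 → 94 + 13 = 107 bp
Sorted largest to smallest: 107, 20, 17 bp.

107, 20, 17 bp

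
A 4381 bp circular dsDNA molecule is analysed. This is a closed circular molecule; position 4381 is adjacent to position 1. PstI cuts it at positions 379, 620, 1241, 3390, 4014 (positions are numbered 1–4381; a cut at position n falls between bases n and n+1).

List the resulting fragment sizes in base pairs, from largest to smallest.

2149, 746, 624, 621, 241 bp

Circular molecule, 5 cuts → 5 fragments:
  620 − 379 = 241 bp
  1241 − 620 = 621 bp
  3390 − 1241 = 2149 bp
  4014 − 3390 = 624 bp
  wrap: 4381 − 4014 + 379 = 746 bp
Sorted largest to smallest: 2149, 746, 624, 621, 241 bp.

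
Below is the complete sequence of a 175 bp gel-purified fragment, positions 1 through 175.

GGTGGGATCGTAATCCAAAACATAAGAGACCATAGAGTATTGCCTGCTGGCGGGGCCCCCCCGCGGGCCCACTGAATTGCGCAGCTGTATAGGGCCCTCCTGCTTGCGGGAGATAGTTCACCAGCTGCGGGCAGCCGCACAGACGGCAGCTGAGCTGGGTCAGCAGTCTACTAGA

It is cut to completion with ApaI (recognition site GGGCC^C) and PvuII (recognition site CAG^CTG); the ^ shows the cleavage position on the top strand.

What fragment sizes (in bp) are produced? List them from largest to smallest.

57, 28, 26, 25, 15, 12, 12 bp

ApaI sites (GGGCCC) start at positions 53, 65, 92.
ApaI cuts after base 5 of each site (before the last base), so after positions 57, 69, 96.
PvuII sites (CAGCTG) start at positions 82, 122, 147.
PvuII cuts after base 3 of each site, so after positions 84, 124, 149.
Combined cut positions: 57, 69, 84, 96, 124, 149.
Linear molecule, 6 cuts → 7 fragments:
  1–57 → 57 bp
  58–69 → 12 bp
  70–84 → 15 bp
  85–96 → 12 bp
  97–124 → 28 bp
  125–149 → 25 bp
  150–175 → 26 bp
Sorted largest to smallest: 57, 28, 26, 25, 15, 12, 12 bp.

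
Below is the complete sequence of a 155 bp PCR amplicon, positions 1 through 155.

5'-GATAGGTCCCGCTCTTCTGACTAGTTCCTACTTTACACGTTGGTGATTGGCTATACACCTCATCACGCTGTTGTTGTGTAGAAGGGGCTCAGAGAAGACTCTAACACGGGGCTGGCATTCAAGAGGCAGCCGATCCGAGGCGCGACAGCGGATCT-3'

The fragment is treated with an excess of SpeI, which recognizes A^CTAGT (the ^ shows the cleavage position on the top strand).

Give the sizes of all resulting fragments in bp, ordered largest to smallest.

135, 20 bp

The SpeI site (ACTAGT) starts at position 20.
SpeI cuts after the first base of each site, so after position 20.
Linear molecule, 1 cut → 2 fragments:
  1–20 → 20 bp
  21–155 → 135 bp
Sorted largest to smallest: 135, 20 bp.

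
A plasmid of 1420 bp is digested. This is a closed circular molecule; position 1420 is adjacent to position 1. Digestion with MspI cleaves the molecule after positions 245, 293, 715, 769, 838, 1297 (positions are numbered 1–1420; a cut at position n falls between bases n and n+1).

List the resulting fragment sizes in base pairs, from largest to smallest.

Circular molecule, 6 cuts → 6 fragments:
  293 − 245 = 48 bp
  715 − 293 = 422 bp
  769 − 715 = 54 bp
  838 − 769 = 69 bp
  1297 − 838 = 459 bp
  wrap: 1420 − 1297 + 245 = 368 bp
Sorted largest to smallest: 459, 422, 368, 69, 54, 48 bp.

459, 422, 368, 69, 54, 48 bp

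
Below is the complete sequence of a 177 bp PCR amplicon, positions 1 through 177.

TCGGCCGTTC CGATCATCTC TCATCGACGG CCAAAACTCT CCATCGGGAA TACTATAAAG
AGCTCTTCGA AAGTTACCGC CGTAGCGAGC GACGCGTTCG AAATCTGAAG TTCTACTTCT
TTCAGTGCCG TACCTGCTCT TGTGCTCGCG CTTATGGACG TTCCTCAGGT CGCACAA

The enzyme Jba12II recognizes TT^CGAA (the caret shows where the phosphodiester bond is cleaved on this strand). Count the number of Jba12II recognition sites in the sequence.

2

TTCGAA occurs starting at positions 66, 97.
Jba12II cuts at 2 sites.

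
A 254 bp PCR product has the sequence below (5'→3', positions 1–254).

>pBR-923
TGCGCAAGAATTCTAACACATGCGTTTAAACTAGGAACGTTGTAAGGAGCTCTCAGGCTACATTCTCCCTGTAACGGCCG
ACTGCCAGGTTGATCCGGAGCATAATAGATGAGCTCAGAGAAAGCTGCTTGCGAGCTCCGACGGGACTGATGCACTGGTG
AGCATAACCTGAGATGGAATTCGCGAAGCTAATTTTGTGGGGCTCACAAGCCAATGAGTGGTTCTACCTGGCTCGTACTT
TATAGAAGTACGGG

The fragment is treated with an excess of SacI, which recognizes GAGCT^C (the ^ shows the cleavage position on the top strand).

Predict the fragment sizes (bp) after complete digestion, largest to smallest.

117, 64, 51, 22 bp

SacI sites (GAGCTC) start at positions 47, 111, 133.
SacI cuts after base 5 of each site (before the last base), so after positions 51, 115, 137.
Linear molecule, 3 cuts → 4 fragments:
  1–51 → 51 bp
  52–115 → 64 bp
  116–137 → 22 bp
  138–254 → 117 bp
Sorted largest to smallest: 117, 64, 51, 22 bp.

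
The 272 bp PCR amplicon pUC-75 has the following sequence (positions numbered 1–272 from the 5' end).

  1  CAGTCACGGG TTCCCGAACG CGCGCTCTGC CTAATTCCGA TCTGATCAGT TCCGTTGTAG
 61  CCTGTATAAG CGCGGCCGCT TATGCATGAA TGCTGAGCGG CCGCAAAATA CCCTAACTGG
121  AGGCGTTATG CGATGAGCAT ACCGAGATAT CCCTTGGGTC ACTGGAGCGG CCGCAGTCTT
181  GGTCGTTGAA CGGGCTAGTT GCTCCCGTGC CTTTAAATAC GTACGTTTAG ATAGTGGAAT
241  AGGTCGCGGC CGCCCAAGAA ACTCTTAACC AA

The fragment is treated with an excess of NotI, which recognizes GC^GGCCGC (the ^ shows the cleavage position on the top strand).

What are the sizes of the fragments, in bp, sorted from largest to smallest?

NotI sites (GCGGCCGC) start at positions 72, 97, 167, 246.
NotI cuts after base 2 of each site, so after positions 73, 98, 168, 247.
Linear molecule, 4 cuts → 5 fragments:
  1–73 → 73 bp
  74–98 → 25 bp
  99–168 → 70 bp
  169–247 → 79 bp
  248–272 → 25 bp
Sorted largest to smallest: 79, 73, 70, 25, 25 bp.

79, 73, 70, 25, 25 bp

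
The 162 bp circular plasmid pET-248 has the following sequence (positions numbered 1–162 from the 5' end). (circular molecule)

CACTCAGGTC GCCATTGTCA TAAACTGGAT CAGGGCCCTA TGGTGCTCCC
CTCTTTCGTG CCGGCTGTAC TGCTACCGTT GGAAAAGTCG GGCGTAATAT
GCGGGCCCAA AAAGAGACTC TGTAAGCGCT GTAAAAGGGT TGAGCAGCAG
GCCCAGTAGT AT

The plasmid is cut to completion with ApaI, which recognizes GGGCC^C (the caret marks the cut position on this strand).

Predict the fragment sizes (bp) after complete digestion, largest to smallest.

92, 70 bp

ApaI sites (GGGCCC) start at positions 33, 103.
ApaI cuts after base 5 of each site (before the last base), so after positions 37, 107.
Circular molecule, 2 cuts → 2 fragments:
  38–107 → 70 bp
  108–162 then 1–37 → 55 + 37 = 92 bp
Sorted largest to smallest: 92, 70 bp.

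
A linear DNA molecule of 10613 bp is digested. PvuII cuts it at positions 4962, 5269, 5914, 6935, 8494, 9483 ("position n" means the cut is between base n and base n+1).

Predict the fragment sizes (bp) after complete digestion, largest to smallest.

Linear molecule, 6 cuts → 7 fragments:
  4962 − 0 = 4962 bp
  5269 − 4962 = 307 bp
  5914 − 5269 = 645 bp
  6935 − 5914 = 1021 bp
  8494 − 6935 = 1559 bp
  9483 − 8494 = 989 bp
  10613 − 9483 = 1130 bp
Sorted largest to smallest: 4962, 1559, 1130, 1021, 989, 645, 307 bp.

4962, 1559, 1130, 1021, 989, 645, 307 bp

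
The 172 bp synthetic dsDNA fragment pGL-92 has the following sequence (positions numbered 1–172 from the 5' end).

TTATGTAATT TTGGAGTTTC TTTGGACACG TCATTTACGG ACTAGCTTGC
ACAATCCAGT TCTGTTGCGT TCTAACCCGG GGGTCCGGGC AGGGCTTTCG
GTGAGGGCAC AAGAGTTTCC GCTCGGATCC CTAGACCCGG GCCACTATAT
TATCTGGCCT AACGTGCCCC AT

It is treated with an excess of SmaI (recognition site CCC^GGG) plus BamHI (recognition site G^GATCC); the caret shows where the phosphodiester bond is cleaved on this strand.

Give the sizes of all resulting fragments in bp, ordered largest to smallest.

SmaI sites (CCCGGG) start at positions 76, 136.
SmaI cuts after base 3 of each site, so after positions 78, 138.
The BamHI site (GGATCC) starts at position 125.
BamHI cuts after the first base of each site, so after position 125.
Combined cut positions: 78, 125, 138.
Linear molecule, 3 cuts → 4 fragments:
  1–78 → 78 bp
  79–125 → 47 bp
  126–138 → 13 bp
  139–172 → 34 bp
Sorted largest to smallest: 78, 47, 34, 13 bp.

78, 47, 34, 13 bp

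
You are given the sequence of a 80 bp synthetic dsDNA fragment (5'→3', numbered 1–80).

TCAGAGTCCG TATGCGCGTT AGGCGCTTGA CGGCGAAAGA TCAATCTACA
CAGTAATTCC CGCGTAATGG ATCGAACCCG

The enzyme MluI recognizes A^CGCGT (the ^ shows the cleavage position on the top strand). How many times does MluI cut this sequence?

0

No occurrence of ACGCGT is present in the sequence.
MluI does not cut: 0 sites.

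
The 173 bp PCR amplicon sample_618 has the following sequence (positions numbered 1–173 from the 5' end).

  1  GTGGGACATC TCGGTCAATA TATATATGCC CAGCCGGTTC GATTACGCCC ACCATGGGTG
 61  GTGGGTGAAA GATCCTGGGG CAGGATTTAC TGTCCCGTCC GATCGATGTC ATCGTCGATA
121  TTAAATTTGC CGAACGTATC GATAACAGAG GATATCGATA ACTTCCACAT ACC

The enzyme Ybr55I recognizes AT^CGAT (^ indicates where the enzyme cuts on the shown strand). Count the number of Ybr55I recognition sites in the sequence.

ATCGAT occurs starting at positions 102, 138, 154.
Ybr55I cuts at 3 sites.

3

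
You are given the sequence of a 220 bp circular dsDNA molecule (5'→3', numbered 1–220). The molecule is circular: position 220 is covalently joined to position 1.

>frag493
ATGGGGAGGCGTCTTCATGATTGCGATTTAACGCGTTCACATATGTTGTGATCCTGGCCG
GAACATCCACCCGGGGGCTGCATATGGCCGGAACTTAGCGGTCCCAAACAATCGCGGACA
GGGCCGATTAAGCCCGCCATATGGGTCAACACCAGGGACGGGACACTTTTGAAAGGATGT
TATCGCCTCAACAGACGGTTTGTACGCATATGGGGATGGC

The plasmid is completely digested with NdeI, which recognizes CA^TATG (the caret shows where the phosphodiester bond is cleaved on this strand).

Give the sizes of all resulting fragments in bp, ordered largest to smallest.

NdeI sites (CATATG) start at positions 40, 81, 138, 207.
NdeI cuts after base 2 of each site, so after positions 41, 82, 139, 208.
Circular molecule, 4 cuts → 4 fragments:
  42–82 → 41 bp
  83–139 → 57 bp
  140–208 → 69 bp
  209–220 then 1–41 → 12 + 41 = 53 bp
Sorted largest to smallest: 69, 57, 53, 41 bp.

69, 57, 53, 41 bp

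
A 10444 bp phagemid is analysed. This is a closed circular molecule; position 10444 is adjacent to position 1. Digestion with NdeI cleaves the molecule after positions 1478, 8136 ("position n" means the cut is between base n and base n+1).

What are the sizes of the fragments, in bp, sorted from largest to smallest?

6658, 3786 bp

Circular molecule, 2 cuts → 2 fragments:
  8136 − 1478 = 6658 bp
  wrap: 10444 − 8136 + 1478 = 3786 bp
Sorted largest to smallest: 6658, 3786 bp.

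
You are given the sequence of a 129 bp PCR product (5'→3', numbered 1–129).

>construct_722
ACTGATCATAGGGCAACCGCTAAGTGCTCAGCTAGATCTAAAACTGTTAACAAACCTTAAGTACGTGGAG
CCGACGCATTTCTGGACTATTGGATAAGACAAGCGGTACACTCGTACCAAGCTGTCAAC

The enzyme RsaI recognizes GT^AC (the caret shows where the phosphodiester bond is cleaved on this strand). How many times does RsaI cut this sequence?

GTAC occurs starting at positions 61, 106, 114.
RsaI cuts at 3 sites.

3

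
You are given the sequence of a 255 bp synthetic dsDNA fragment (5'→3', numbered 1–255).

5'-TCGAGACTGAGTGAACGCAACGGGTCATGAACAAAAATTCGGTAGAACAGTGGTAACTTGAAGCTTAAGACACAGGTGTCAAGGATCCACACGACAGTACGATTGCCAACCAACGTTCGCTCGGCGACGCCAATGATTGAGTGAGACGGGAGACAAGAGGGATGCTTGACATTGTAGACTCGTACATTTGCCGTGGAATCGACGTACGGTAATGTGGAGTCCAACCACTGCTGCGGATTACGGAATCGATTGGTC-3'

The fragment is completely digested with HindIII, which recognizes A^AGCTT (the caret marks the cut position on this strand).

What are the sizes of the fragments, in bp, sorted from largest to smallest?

194, 61 bp

The HindIII site (AAGCTT) starts at position 61.
HindIII cuts after the first base of each site, so after position 61.
Linear molecule, 1 cut → 2 fragments:
  1–61 → 61 bp
  62–255 → 194 bp
Sorted largest to smallest: 194, 61 bp.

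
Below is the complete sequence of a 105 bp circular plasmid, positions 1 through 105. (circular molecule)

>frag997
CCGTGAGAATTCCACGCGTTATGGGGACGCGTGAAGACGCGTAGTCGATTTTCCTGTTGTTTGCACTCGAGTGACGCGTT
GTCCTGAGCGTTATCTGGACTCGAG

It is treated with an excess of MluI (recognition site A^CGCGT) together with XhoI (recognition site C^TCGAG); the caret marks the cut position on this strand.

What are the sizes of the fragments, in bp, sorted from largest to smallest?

29, 26, 19, 13, 10, 8 bp

MluI sites (ACGCGT) start at positions 14, 27, 37, 74.
MluI cuts after the first base of each site, so after positions 14, 27, 37, 74.
XhoI sites (CTCGAG) start at positions 66, 100.
XhoI cuts after the first base of each site, so after positions 66, 100.
Combined cut positions: 14, 27, 37, 66, 74, 100.
Circular molecule, 6 cuts → 6 fragments:
  15–27 → 13 bp
  28–37 → 10 bp
  38–66 → 29 bp
  67–74 → 8 bp
  75–100 → 26 bp
  101–105 then 1–14 → 5 + 14 = 19 bp
Sorted largest to smallest: 29, 26, 19, 13, 10, 8 bp.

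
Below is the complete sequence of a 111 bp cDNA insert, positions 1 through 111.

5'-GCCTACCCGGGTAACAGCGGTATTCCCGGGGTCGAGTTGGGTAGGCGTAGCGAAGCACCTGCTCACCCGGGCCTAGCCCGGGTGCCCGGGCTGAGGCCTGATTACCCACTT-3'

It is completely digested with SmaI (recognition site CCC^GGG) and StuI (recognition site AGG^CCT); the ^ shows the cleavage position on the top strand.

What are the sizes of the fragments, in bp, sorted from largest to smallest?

SmaI sites (CCCGGG) start at positions 6, 25, 66, 77, 85.
SmaI cuts after base 3 of each site, so after positions 8, 27, 68, 79, 87.
The StuI site (AGGCCT) starts at position 94.
StuI cuts after base 3 of each site, so after position 96.
Combined cut positions: 8, 27, 68, 79, 87, 96.
Linear molecule, 6 cuts → 7 fragments:
  1–8 → 8 bp
  9–27 → 19 bp
  28–68 → 41 bp
  69–79 → 11 bp
  80–87 → 8 bp
  88–96 → 9 bp
  97–111 → 15 bp
Sorted largest to smallest: 41, 19, 15, 11, 9, 8, 8 bp.

41, 19, 15, 11, 9, 8, 8 bp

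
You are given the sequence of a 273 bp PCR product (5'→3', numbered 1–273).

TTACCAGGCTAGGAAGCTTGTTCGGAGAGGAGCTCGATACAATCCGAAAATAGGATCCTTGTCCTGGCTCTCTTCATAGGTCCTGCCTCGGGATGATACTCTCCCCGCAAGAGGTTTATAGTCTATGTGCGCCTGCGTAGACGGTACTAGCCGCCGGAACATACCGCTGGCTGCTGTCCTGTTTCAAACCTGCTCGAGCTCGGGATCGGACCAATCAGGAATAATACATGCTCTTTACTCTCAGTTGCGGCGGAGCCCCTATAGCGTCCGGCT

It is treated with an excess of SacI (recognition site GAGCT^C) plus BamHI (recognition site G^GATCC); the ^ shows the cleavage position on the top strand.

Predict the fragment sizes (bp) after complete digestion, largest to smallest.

SacI sites (GAGCTC) start at positions 30, 196.
SacI cuts after base 5 of each site (before the last base), so after positions 34, 200.
The BamHI site (GGATCC) starts at position 53.
BamHI cuts after the first base of each site, so after position 53.
Combined cut positions: 34, 53, 200.
Linear molecule, 3 cuts → 4 fragments:
  1–34 → 34 bp
  35–53 → 19 bp
  54–200 → 147 bp
  201–273 → 73 bp
Sorted largest to smallest: 147, 73, 34, 19 bp.

147, 73, 34, 19 bp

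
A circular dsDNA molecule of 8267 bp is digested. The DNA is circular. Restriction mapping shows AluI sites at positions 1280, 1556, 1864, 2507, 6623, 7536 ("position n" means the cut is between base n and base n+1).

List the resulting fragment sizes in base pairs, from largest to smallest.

Circular molecule, 6 cuts → 6 fragments:
  1556 − 1280 = 276 bp
  1864 − 1556 = 308 bp
  2507 − 1864 = 643 bp
  6623 − 2507 = 4116 bp
  7536 − 6623 = 913 bp
  wrap: 8267 − 7536 + 1280 = 2011 bp
Sorted largest to smallest: 4116, 2011, 913, 643, 308, 276 bp.

4116, 2011, 913, 643, 308, 276 bp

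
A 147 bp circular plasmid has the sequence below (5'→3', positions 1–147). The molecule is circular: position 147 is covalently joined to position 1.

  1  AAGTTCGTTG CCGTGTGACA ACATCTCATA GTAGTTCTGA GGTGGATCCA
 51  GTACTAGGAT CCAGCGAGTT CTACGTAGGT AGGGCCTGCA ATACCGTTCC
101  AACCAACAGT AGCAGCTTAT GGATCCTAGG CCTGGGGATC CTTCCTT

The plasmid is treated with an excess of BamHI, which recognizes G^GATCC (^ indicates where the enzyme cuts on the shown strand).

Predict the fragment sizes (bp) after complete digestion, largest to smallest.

64, 55, 15, 13 bp

BamHI sites (GGATCC) start at positions 44, 57, 121, 136.
BamHI cuts after the first base of each site, so after positions 44, 57, 121, 136.
Circular molecule, 4 cuts → 4 fragments:
  45–57 → 13 bp
  58–121 → 64 bp
  122–136 → 15 bp
  137–147 then 1–44 → 11 + 44 = 55 bp
Sorted largest to smallest: 64, 55, 15, 13 bp.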